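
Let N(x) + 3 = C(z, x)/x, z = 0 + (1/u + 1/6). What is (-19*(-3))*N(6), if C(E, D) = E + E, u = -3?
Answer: -1045/6 ≈ -174.17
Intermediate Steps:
z = -1/6 (z = 0 + (1/(-3) + 1/6) = 0 + (1*(-1/3) + 1*(1/6)) = 0 + (-1/3 + 1/6) = 0 - 1/6 = -1/6 ≈ -0.16667)
C(E, D) = 2*E
N(x) = -3 - 1/(3*x) (N(x) = -3 + (2*(-1/6))/x = -3 - 1/(3*x))
(-19*(-3))*N(6) = (-19*(-3))*(-3 - 1/3/6) = 57*(-3 - 1/3*1/6) = 57*(-3 - 1/18) = 57*(-55/18) = -1045/6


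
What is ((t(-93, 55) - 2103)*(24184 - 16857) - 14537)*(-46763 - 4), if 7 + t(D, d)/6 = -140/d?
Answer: 8150150937936/11 ≈ 7.4092e+11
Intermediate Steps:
t(D, d) = -42 - 840/d (t(D, d) = -42 + 6*(-140/d) = -42 - 840/d)
((t(-93, 55) - 2103)*(24184 - 16857) - 14537)*(-46763 - 4) = (((-42 - 840/55) - 2103)*(24184 - 16857) - 14537)*(-46763 - 4) = (((-42 - 840*1/55) - 2103)*7327 - 14537)*(-46767) = (((-42 - 168/11) - 2103)*7327 - 14537)*(-46767) = ((-630/11 - 2103)*7327 - 14537)*(-46767) = (-23763/11*7327 - 14537)*(-46767) = (-174111501/11 - 14537)*(-46767) = -174271408/11*(-46767) = 8150150937936/11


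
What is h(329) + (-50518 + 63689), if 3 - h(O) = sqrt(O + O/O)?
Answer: 13174 - sqrt(330) ≈ 13156.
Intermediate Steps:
h(O) = 3 - sqrt(1 + O) (h(O) = 3 - sqrt(O + O/O) = 3 - sqrt(O + 1) = 3 - sqrt(1 + O))
h(329) + (-50518 + 63689) = (3 - sqrt(1 + 329)) + (-50518 + 63689) = (3 - sqrt(330)) + 13171 = 13174 - sqrt(330)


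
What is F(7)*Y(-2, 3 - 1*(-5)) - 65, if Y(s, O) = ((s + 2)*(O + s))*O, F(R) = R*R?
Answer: -65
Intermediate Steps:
F(R) = R²
Y(s, O) = O*(2 + s)*(O + s) (Y(s, O) = ((2 + s)*(O + s))*O = O*(2 + s)*(O + s))
F(7)*Y(-2, 3 - 1*(-5)) - 65 = 7²*((3 - 1*(-5))*((-2)² + 2*(3 - 1*(-5)) + 2*(-2) + (3 - 1*(-5))*(-2))) - 65 = 49*((3 + 5)*(4 + 2*(3 + 5) - 4 + (3 + 5)*(-2))) - 65 = 49*(8*(4 + 2*8 - 4 + 8*(-2))) - 65 = 49*(8*(4 + 16 - 4 - 16)) - 65 = 49*(8*0) - 65 = 49*0 - 65 = 0 - 65 = -65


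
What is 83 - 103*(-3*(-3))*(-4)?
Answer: 3791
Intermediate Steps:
83 - 103*(-3*(-3))*(-4) = 83 - 927*(-4) = 83 - 103*(-36) = 83 + 3708 = 3791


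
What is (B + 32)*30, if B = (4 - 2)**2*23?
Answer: 3720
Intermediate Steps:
B = 92 (B = 2**2*23 = 4*23 = 92)
(B + 32)*30 = (92 + 32)*30 = 124*30 = 3720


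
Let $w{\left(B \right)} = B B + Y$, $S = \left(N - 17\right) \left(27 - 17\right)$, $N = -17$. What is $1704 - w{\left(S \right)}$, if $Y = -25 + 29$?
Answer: $-113900$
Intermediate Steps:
$S = -340$ ($S = \left(-17 - 17\right) \left(27 - 17\right) = \left(-34\right) 10 = -340$)
$Y = 4$
$w{\left(B \right)} = 4 + B^{2}$ ($w{\left(B \right)} = B B + 4 = B^{2} + 4 = 4 + B^{2}$)
$1704 - w{\left(S \right)} = 1704 - \left(4 + \left(-340\right)^{2}\right) = 1704 - \left(4 + 115600\right) = 1704 - 115604 = -113900$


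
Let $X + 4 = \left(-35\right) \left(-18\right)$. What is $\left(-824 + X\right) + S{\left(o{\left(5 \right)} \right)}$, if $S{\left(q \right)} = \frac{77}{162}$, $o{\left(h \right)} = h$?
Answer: $- \frac{31999}{162} \approx -197.52$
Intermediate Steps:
$X = 626$ ($X = -4 - -630 = -4 + 630 = 626$)
$S{\left(q \right)} = \frac{77}{162}$ ($S{\left(q \right)} = 77 \cdot \frac{1}{162} = \frac{77}{162}$)
$\left(-824 + X\right) + S{\left(o{\left(5 \right)} \right)} = \left(-824 + 626\right) + \frac{77}{162} = -198 + \frac{77}{162} = - \frac{31999}{162}$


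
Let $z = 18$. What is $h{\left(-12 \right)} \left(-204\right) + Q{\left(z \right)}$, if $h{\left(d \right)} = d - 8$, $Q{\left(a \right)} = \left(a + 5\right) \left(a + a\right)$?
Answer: $4908$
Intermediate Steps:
$Q{\left(a \right)} = 2 a \left(5 + a\right)$ ($Q{\left(a \right)} = \left(5 + a\right) 2 a = 2 a \left(5 + a\right)$)
$h{\left(d \right)} = -8 + d$ ($h{\left(d \right)} = d - 8 = -8 + d$)
$h{\left(-12 \right)} \left(-204\right) + Q{\left(z \right)} = \left(-8 - 12\right) \left(-204\right) + 2 \cdot 18 \left(5 + 18\right) = \left(-20\right) \left(-204\right) + 2 \cdot 18 \cdot 23 = 4080 + 828 = 4908$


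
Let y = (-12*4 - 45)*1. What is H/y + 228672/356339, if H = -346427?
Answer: 123466717249/33139527 ≈ 3725.7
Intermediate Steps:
y = -93 (y = (-48 - 45)*1 = -93*1 = -93)
H/y + 228672/356339 = -346427/(-93) + 228672/356339 = -346427*(-1/93) + 228672*(1/356339) = 346427/93 + 228672/356339 = 123466717249/33139527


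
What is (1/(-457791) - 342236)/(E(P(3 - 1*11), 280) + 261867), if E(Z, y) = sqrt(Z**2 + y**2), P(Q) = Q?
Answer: -13675791148934653/10464224403793325 + 1253380485416*sqrt(1226)/31392673211379975 ≈ -1.3055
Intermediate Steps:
(1/(-457791) - 342236)/(E(P(3 - 1*11), 280) + 261867) = (1/(-457791) - 342236)/(sqrt((3 - 1*11)**2 + 280**2) + 261867) = (-1/457791 - 342236)/(sqrt((3 - 11)**2 + 78400) + 261867) = -156672560677/(457791*(sqrt((-8)**2 + 78400) + 261867)) = -156672560677/(457791*(sqrt(64 + 78400) + 261867)) = -156672560677/(457791*(sqrt(78464) + 261867)) = -156672560677/(457791*(8*sqrt(1226) + 261867)) = -156672560677/(457791*(261867 + 8*sqrt(1226)))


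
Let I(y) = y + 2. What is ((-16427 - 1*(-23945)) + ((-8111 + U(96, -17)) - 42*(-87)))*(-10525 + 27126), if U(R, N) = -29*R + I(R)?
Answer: 6225375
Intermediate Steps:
I(y) = 2 + y
U(R, N) = 2 - 28*R (U(R, N) = -29*R + (2 + R) = 2 - 28*R)
((-16427 - 1*(-23945)) + ((-8111 + U(96, -17)) - 42*(-87)))*(-10525 + 27126) = ((-16427 - 1*(-23945)) + ((-8111 + (2 - 28*96)) - 42*(-87)))*(-10525 + 27126) = ((-16427 + 23945) + ((-8111 + (2 - 2688)) + 3654))*16601 = (7518 + ((-8111 - 2686) + 3654))*16601 = (7518 + (-10797 + 3654))*16601 = (7518 - 7143)*16601 = 375*16601 = 6225375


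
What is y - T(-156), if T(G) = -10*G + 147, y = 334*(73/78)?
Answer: -54382/39 ≈ -1394.4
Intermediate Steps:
y = 12191/39 (y = 334*(73*(1/78)) = 334*(73/78) = 12191/39 ≈ 312.59)
T(G) = 147 - 10*G
y - T(-156) = 12191/39 - (147 - 10*(-156)) = 12191/39 - (147 + 1560) = 12191/39 - 1*1707 = 12191/39 - 1707 = -54382/39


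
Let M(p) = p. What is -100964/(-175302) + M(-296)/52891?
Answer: 2644098766/4635949041 ≈ 0.57035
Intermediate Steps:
-100964/(-175302) + M(-296)/52891 = -100964/(-175302) - 296/52891 = -100964*(-1/175302) - 296*1/52891 = 50482/87651 - 296/52891 = 2644098766/4635949041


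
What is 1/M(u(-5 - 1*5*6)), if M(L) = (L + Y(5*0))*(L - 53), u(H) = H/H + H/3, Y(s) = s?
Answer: 9/6112 ≈ 0.0014725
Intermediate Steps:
u(H) = 1 + H/3 (u(H) = 1 + H*(⅓) = 1 + H/3)
M(L) = L*(-53 + L) (M(L) = (L + 5*0)*(L - 53) = (L + 0)*(-53 + L) = L*(-53 + L))
1/M(u(-5 - 1*5*6)) = 1/((1 + (-5 - 1*5*6)/3)*(-53 + (1 + (-5 - 1*5*6)/3))) = 1/((1 + (-5 - 5*6)/3)*(-53 + (1 + (-5 - 5*6)/3))) = 1/((1 + (-5 - 30)/3)*(-53 + (1 + (-5 - 30)/3))) = 1/((1 + (⅓)*(-35))*(-53 + (1 + (⅓)*(-35)))) = 1/((1 - 35/3)*(-53 + (1 - 35/3))) = 1/(-32*(-53 - 32/3)/3) = 1/(-32/3*(-191/3)) = 1/(6112/9) = 9/6112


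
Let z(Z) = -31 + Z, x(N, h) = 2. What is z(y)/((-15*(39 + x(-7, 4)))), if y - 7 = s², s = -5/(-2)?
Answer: 71/2460 ≈ 0.028862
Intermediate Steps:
s = 5/2 (s = -5*(-½) = 5/2 ≈ 2.5000)
y = 53/4 (y = 7 + (5/2)² = 7 + 25/4 = 53/4 ≈ 13.250)
z(y)/((-15*(39 + x(-7, 4)))) = (-31 + 53/4)/((-15*(39 + 2))) = -71/(4*((-15*41))) = -71/4/(-615) = -71/4*(-1/615) = 71/2460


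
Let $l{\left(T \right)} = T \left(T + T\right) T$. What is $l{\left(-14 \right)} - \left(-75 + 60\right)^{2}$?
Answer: $-5713$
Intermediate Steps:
$l{\left(T \right)} = 2 T^{3}$ ($l{\left(T \right)} = T 2 T T = 2 T^{2} T = 2 T^{3}$)
$l{\left(-14 \right)} - \left(-75 + 60\right)^{2} = 2 \left(-14\right)^{3} - \left(-75 + 60\right)^{2} = 2 \left(-2744\right) - \left(-15\right)^{2} = -5488 - 225 = -5713$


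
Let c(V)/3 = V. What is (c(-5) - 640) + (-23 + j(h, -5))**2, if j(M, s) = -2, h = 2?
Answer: -30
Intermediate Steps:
c(V) = 3*V
(c(-5) - 640) + (-23 + j(h, -5))**2 = (3*(-5) - 640) + (-23 - 2)**2 = (-15 - 640) + (-25)**2 = -655 + 625 = -30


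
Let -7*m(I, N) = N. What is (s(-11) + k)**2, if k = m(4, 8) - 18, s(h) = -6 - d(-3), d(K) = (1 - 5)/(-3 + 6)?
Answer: 250000/441 ≈ 566.89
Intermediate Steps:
d(K) = -4/3
m(I, N) = -N/7
s(h) = -14/3 (s(h) = -6 - 1*(-4/3) = -6 + 4/3 = -14/3)
k = -134/7 (k = -1/7*8 - 18 = -8/7 - 18 = -134/7 ≈ -19.143)
(s(-11) + k)**2 = (-14/3 - 134/7)**2 = (-500/21)**2 = 250000/441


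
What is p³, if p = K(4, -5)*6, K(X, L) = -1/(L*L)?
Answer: -216/15625 ≈ -0.013824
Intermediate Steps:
K(X, L) = -1/L² (K(X, L) = -1/(L²) = -1/L²)
p = -6/25 (p = -1/(-5)²*6 = -1*1/25*6 = -1/25*6 = -6/25 ≈ -0.24000)
p³ = (-6/25)³ = -216/15625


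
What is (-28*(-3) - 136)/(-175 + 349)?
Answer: -26/87 ≈ -0.29885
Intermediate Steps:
(-28*(-3) - 136)/(-175 + 349) = (84 - 136)/174 = -52*1/174 = -26/87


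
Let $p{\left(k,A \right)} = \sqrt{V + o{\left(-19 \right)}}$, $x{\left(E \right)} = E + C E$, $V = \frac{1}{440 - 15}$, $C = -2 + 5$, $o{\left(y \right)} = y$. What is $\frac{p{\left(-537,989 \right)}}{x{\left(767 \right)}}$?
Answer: $\frac{i \sqrt{137258}}{260780} \approx 0.0014207 i$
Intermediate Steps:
$C = 3$
$V = \frac{1}{425} \approx 0.0023529$
$x{\left(E \right)} = 4 E$ ($x{\left(E \right)} = E + 3 E = 4 E$)
$p{\left(k,A \right)} = \frac{i \sqrt{137258}}{85}$ ($p{\left(k,A \right)} = \sqrt{\frac{1}{425} - 19} = \sqrt{- \frac{8074}{425}} = \frac{i \sqrt{137258}}{85}$)
$\frac{p{\left(-537,989 \right)}}{x{\left(767 \right)}} = \frac{\frac{1}{85} i \sqrt{137258}}{4 \cdot 767} = \frac{\frac{1}{85} i \sqrt{137258}}{3068} = \frac{i \sqrt{137258}}{85} \cdot \frac{1}{3068} = \frac{i \sqrt{137258}}{260780}$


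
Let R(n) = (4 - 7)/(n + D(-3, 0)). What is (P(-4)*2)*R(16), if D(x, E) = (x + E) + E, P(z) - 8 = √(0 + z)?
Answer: -48/13 - 12*I/13 ≈ -3.6923 - 0.92308*I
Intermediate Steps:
P(z) = 8 + √z (P(z) = 8 + √(0 + z) = 8 + √z)
D(x, E) = x + 2*E (D(x, E) = (E + x) + E = x + 2*E)
R(n) = -3/(-3 + n) (R(n) = (4 - 7)/(n + (-3 + 2*0)) = -3/(n + (-3 + 0)) = -3/(n - 3) = -3/(-3 + n))
(P(-4)*2)*R(16) = ((8 + √(-4))*2)*(-3/(-3 + 16)) = ((8 + 2*I)*2)*(-3/13) = (16 + 4*I)*(-3*1/13) = (16 + 4*I)*(-3/13) = -48/13 - 12*I/13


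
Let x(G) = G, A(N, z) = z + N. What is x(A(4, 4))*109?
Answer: 872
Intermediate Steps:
A(N, z) = N + z
x(A(4, 4))*109 = (4 + 4)*109 = 8*109 = 872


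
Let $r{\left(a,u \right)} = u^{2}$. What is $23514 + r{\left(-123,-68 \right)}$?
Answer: $28138$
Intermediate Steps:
$23514 + r{\left(-123,-68 \right)} = 23514 + \left(-68\right)^{2} = 23514 + 4624 = 28138$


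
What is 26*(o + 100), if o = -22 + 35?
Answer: 2938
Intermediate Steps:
o = 13
26*(o + 100) = 26*(13 + 100) = 26*113 = 2938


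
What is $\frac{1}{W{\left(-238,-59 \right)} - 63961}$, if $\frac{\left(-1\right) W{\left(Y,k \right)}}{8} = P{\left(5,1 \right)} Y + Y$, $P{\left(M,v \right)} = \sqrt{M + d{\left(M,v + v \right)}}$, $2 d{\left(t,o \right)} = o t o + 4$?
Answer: $- \frac{62057}{3789442577} - \frac{1904 \sqrt{17}}{3789442577} \approx -1.8448 \cdot 10^{-5}$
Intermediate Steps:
$d{\left(t,o \right)} = 2 + \frac{t o^{2}}{2}$ ($d{\left(t,o \right)} = \frac{o t o + 4}{2} = \frac{t o^{2} + 4}{2} = \frac{4 + t o^{2}}{2} = 2 + \frac{t o^{2}}{2}$)
$P{\left(M,v \right)} = \sqrt{2 + M + 2 M v^{2}}$ ($P{\left(M,v \right)} = \sqrt{M + \left(2 + \frac{M \left(v + v\right)^{2}}{2}\right)} = \sqrt{M + \left(2 + \frac{M \left(2 v\right)^{2}}{2}\right)} = \sqrt{M + \left(2 + \frac{M 4 v^{2}}{2}\right)} = \sqrt{M + \left(2 + 2 M v^{2}\right)} = \sqrt{2 + M + 2 M v^{2}}$)
$W{\left(Y,k \right)} = - 8 Y - 8 Y \sqrt{17}$ ($W{\left(Y,k \right)} = - 8 \left(\sqrt{2 + 5 + 2 \cdot 5 \cdot 1^{2}} Y + Y\right) = - 8 \left(\sqrt{2 + 5 + 2 \cdot 5 \cdot 1} Y + Y\right) = - 8 \left(\sqrt{2 + 5 + 10} Y + Y\right) = - 8 \left(\sqrt{17} Y + Y\right) = - 8 \left(Y \sqrt{17} + Y\right) = - 8 \left(Y + Y \sqrt{17}\right) = - 8 Y - 8 Y \sqrt{17}$)
$\frac{1}{W{\left(-238,-59 \right)} - 63961} = \frac{1}{\left(-8\right) \left(-238\right) \left(1 + \sqrt{17}\right) - 63961} = \frac{1}{\left(1904 + 1904 \sqrt{17}\right) - 63961} = \frac{1}{-62057 + 1904 \sqrt{17}}$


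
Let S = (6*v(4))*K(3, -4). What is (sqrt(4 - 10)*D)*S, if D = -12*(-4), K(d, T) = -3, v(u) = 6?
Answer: -5184*I*sqrt(6) ≈ -12698.0*I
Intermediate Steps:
D = 48
S = -108 (S = (6*6)*(-3) = 36*(-3) = -108)
(sqrt(4 - 10)*D)*S = (sqrt(4 - 10)*48)*(-108) = (sqrt(-6)*48)*(-108) = ((I*sqrt(6))*48)*(-108) = (48*I*sqrt(6))*(-108) = -5184*I*sqrt(6)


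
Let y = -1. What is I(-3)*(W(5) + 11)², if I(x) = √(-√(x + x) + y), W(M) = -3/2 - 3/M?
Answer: 7921*√(-1 - I*√6)/100 ≈ 71.853 - 106.94*I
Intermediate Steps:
W(M) = -3/2 - 3/M (W(M) = -3*½ - 3/M = -3/2 - 3/M)
I(x) = √(-1 - √2*√x) (I(x) = √(-√(x + x) - 1) = √(-√(2*x) - 1) = √(-√2*√x - 1) = √(-1 - √2*√x))
I(-3)*(W(5) + 11)² = √(-1 - √2*√(-3))*((-3/2 - 3/5) + 11)² = √(-1 - √2*I*√3)*((-3/2 - 3*⅕) + 11)² = √(-1 - I*√6)*((-3/2 - ⅗) + 11)² = √(-1 - I*√6)*(-21/10 + 11)² = √(-1 - I*√6)*(89/10)² = √(-1 - I*√6)*(7921/100) = 7921*√(-1 - I*√6)/100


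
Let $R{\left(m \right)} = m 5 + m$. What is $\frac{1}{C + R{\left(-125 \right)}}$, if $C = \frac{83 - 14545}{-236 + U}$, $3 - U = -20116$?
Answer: $- \frac{19883}{14926712} \approx -0.001332$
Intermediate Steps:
$U = 20119$ ($U = 3 - -20116 = 3 + 20116 = 20119$)
$R{\left(m \right)} = 6 m$ ($R{\left(m \right)} = 5 m + m = 6 m$)
$C = - \frac{14462}{19883}$ ($C = \frac{83 - 14545}{-236 + 20119} = - \frac{14462}{19883} \approx -0.72736$)
$\frac{1}{C + R{\left(-125 \right)}} = \frac{1}{- \frac{14462}{19883} + 6 \left(-125\right)} = \frac{1}{- \frac{14462}{19883} - 750} = \frac{1}{- \frac{14926712}{19883}} = - \frac{19883}{14926712}$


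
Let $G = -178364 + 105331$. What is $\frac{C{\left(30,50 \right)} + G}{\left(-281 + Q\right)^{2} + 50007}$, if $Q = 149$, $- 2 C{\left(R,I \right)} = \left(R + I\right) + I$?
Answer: $- \frac{24366}{22477} \approx -1.084$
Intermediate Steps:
$C{\left(R,I \right)} = - I - \frac{R}{2}$ ($C{\left(R,I \right)} = - \frac{\left(R + I\right) + I}{2} = - \frac{\left(I + R\right) + I}{2} = - \frac{R + 2 I}{2} = - I - \frac{R}{2}$)
$G = -73033$
$\frac{C{\left(30,50 \right)} + G}{\left(-281 + Q\right)^{2} + 50007} = \frac{\left(\left(-1\right) 50 - 15\right) - 73033}{\left(-281 + 149\right)^{2} + 50007} = \frac{\left(-50 - 15\right) - 73033}{\left(-132\right)^{2} + 50007} = \frac{-65 - 73033}{17424 + 50007} = - \frac{73098}{67431} = \left(-73098\right) \frac{1}{67431} = - \frac{24366}{22477}$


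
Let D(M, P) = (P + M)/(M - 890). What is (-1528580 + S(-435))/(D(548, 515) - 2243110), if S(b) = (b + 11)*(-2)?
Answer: 522484344/767144683 ≈ 0.68108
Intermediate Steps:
D(M, P) = (M + P)/(-890 + M)
S(b) = -22 - 2*b (S(b) = (11 + b)*(-2) = -22 - 2*b)
(-1528580 + S(-435))/(D(548, 515) - 2243110) = (-1528580 + (-22 - 2*(-435)))/((548 + 515)/(-890 + 548) - 2243110) = (-1528580 + (-22 + 870))/(1063/(-342) - 2243110) = (-1528580 + 848)/(-1/342*1063 - 2243110) = -1527732/(-1063/342 - 2243110) = -1527732/(-767144683/342) = -1527732*(-342/767144683) = 522484344/767144683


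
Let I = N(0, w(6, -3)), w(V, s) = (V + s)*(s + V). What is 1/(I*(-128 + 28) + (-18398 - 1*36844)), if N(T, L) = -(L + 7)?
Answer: -1/53642 ≈ -1.8642e-5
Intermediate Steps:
w(V, s) = (V + s)² (w(V, s) = (V + s)*(V + s) = (V + s)²)
N(T, L) = -7 - L (N(T, L) = -(7 + L) = -7 - L)
I = -16 (I = -7 - (6 - 3)² = -7 - 1*3² = -7 - 1*9 = -7 - 9 = -16)
1/(I*(-128 + 28) + (-18398 - 1*36844)) = 1/(-16*(-128 + 28) + (-18398 - 1*36844)) = 1/(-16*(-100) + (-18398 - 36844)) = 1/(1600 - 55242) = 1/(-53642) = -1/53642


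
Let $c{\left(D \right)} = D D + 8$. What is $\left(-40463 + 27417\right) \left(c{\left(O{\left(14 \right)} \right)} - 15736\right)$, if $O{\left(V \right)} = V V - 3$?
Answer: $-280762966$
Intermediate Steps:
$O{\left(V \right)} = -3 + V^{2}$ ($O{\left(V \right)} = V^{2} - 3 = -3 + V^{2}$)
$c{\left(D \right)} = 8 + D^{2}$ ($c{\left(D \right)} = D^{2} + 8 = 8 + D^{2}$)
$\left(-40463 + 27417\right) \left(c{\left(O{\left(14 \right)} \right)} - 15736\right) = \left(-40463 + 27417\right) \left(\left(8 + \left(-3 + 14^{2}\right)^{2}\right) - 15736\right) = - 13046 \left(\left(8 + \left(-3 + 196\right)^{2}\right) - 15736\right) = - 13046 \left(\left(8 + 193^{2}\right) - 15736\right) = - 13046 \left(\left(8 + 37249\right) - 15736\right) = - 13046 \left(37257 - 15736\right) = \left(-13046\right) 21521 = -280762966$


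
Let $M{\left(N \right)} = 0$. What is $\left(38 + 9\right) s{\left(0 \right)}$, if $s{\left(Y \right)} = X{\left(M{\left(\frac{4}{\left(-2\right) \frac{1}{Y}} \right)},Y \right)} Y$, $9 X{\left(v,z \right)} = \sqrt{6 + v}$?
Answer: $0$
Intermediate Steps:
$X{\left(v,z \right)} = \frac{\sqrt{6 + v}}{9}$
$s{\left(Y \right)} = \frac{Y \sqrt{6}}{9}$ ($s{\left(Y \right)} = \frac{\sqrt{6 + 0}}{9} Y = \frac{\sqrt{6}}{9} Y = \frac{Y \sqrt{6}}{9}$)
$\left(38 + 9\right) s{\left(0 \right)} = \left(38 + 9\right) \frac{1}{9} \cdot 0 \sqrt{6} = 47 \cdot 0 = 0$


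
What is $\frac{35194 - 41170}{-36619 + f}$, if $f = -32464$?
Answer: $\frac{5976}{69083} \approx 0.086505$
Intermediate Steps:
$\frac{35194 - 41170}{-36619 + f} = \frac{35194 - 41170}{-36619 - 32464} = - \frac{5976}{-69083} = \left(-5976\right) \left(- \frac{1}{69083}\right) = \frac{5976}{69083}$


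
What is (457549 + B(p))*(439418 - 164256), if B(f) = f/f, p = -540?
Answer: 125900373100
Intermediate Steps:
B(f) = 1
(457549 + B(p))*(439418 - 164256) = (457549 + 1)*(439418 - 164256) = 457550*275162 = 125900373100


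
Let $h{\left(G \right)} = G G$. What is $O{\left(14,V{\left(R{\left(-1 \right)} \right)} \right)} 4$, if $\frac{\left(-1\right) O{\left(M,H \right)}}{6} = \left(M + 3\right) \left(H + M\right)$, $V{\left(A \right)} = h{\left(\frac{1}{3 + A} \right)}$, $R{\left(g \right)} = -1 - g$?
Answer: $- \frac{17272}{3} \approx -5757.3$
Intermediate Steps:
$h{\left(G \right)} = G^{2}$
$V{\left(A \right)} = \frac{1}{\left(3 + A\right)^{2}}$ ($V{\left(A \right)} = \left(\frac{1}{3 + A}\right)^{2} = \frac{1}{\left(3 + A\right)^{2}}$)
$O{\left(M,H \right)} = - 6 \left(3 + M\right) \left(H + M\right)$ ($O{\left(M,H \right)} = - 6 \left(M + 3\right) \left(H + M\right) = - 6 \left(3 + M\right) \left(H + M\right)$)
$O{\left(14,V{\left(R{\left(-1 \right)} \right)} \right)} 4 = \left(- \frac{18}{\left(3 - 0\right)^{2}} - 252 - 6 \cdot 14^{2} - 6 \frac{1}{\left(3 - 0\right)^{2}} \cdot 14\right) 4 = \left(- \frac{18}{\left(3 + \left(-1 + 1\right)\right)^{2}} - 252 - 1176 - 6 \frac{1}{\left(3 + \left(-1 + 1\right)\right)^{2}} \cdot 14\right) 4 = \left(- \frac{18}{\left(3 + 0\right)^{2}} - 252 - 1176 - 6 \frac{1}{\left(3 + 0\right)^{2}} \cdot 14\right) 4 = \left(- \frac{18}{9} - 252 - 1176 - 6 \cdot \frac{1}{9} \cdot 14\right) 4 = \left(\left(-18\right) \frac{1}{9} - 252 - 1176 - \frac{2}{3} \cdot 14\right) 4 = \left(-2 - 252 - 1176 - \frac{28}{3}\right) 4 = \left(- \frac{4318}{3}\right) 4 = - \frac{17272}{3}$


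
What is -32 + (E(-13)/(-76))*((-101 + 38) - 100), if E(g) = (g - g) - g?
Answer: -313/76 ≈ -4.1184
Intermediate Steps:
E(g) = -g (E(g) = 0 - g = -g)
-32 + (E(-13)/(-76))*((-101 + 38) - 100) = -32 + (-1*(-13)/(-76))*((-101 + 38) - 100) = -32 + (13*(-1/76))*(-63 - 100) = -32 - 13/76*(-163) = -32 + 2119/76 = -313/76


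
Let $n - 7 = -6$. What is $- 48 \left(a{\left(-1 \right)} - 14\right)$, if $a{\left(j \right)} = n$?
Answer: $624$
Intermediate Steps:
$n = 1$ ($n = 7 - 6 = 1$)
$a{\left(j \right)} = 1$
$- 48 \left(a{\left(-1 \right)} - 14\right) = - 48 \left(1 - 14\right) = \left(-48\right) \left(-13\right) = 624$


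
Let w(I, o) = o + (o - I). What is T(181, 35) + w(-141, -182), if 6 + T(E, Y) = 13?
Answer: -216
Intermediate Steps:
T(E, Y) = 7 (T(E, Y) = -6 + 13 = 7)
w(I, o) = -I + 2*o
T(181, 35) + w(-141, -182) = 7 + (-1*(-141) + 2*(-182)) = 7 + (141 - 364) = 7 - 223 = -216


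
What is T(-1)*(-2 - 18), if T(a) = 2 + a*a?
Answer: -60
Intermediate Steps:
T(a) = 2 + a**2
T(-1)*(-2 - 18) = (2 + (-1)**2)*(-2 - 18) = (2 + 1)*(-20) = 3*(-20) = -60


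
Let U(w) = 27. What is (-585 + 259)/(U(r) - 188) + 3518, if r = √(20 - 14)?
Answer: 566724/161 ≈ 3520.0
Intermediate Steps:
r = √6 ≈ 2.4495
(-585 + 259)/(U(r) - 188) + 3518 = (-585 + 259)/(27 - 188) + 3518 = -326/(-161) + 3518 = -326*(-1/161) + 3518 = 326/161 + 3518 = 566724/161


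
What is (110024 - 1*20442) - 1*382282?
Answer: -292700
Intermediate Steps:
(110024 - 1*20442) - 1*382282 = (110024 - 20442) - 382282 = 89582 - 382282 = -292700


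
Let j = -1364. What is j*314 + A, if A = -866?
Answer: -429162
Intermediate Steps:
j*314 + A = -1364*314 - 866 = -428296 - 866 = -429162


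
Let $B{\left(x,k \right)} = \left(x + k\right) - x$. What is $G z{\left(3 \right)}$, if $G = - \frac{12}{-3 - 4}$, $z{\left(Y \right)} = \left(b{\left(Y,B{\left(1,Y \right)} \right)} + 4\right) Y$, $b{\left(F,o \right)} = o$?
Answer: $36$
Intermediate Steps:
$B{\left(x,k \right)} = k$ ($B{\left(x,k \right)} = \left(k + x\right) - x = k$)
$z{\left(Y \right)} = Y \left(4 + Y\right)$ ($z{\left(Y \right)} = \left(Y + 4\right) Y = \left(4 + Y\right) Y = Y \left(4 + Y\right)$)
$G = \frac{12}{7}$ ($G = - \frac{12}{-7} = \left(-12\right) \left(- \frac{1}{7}\right) = \frac{12}{7} \approx 1.7143$)
$G z{\left(3 \right)} = \frac{12 \cdot 3 \left(4 + 3\right)}{7} = \frac{12 \cdot 3 \cdot 7}{7} = \frac{12}{7} \cdot 21 = 36$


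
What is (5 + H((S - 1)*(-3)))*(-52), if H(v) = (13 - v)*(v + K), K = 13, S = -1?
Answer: -7176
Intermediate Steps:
H(v) = (13 + v)*(13 - v) (H(v) = (13 - v)*(v + 13) = (13 - v)*(13 + v) = (13 + v)*(13 - v))
(5 + H((S - 1)*(-3)))*(-52) = (5 + (169 - ((-1 - 1)*(-3))²))*(-52) = (5 + (169 - (-2*(-3))²))*(-52) = (5 + (169 - 1*6²))*(-52) = (5 + (169 - 1*36))*(-52) = (5 + (169 - 36))*(-52) = (5 + 133)*(-52) = 138*(-52) = -7176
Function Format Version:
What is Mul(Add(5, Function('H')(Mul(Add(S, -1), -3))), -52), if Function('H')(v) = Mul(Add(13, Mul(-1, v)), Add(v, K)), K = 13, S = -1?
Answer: -7176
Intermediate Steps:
Function('H')(v) = Mul(Add(13, v), Add(13, Mul(-1, v))) (Function('H')(v) = Mul(Add(13, Mul(-1, v)), Add(v, 13)) = Mul(Add(13, Mul(-1, v)), Add(13, v)) = Mul(Add(13, v), Add(13, Mul(-1, v))))
Mul(Add(5, Function('H')(Mul(Add(S, -1), -3))), -52) = Mul(Add(5, Add(169, Mul(-1, Pow(Mul(Add(-1, -1), -3), 2)))), -52) = Mul(Add(5, Add(169, Mul(-1, Pow(Mul(-2, -3), 2)))), -52) = Mul(Add(5, Add(169, Mul(-1, Pow(6, 2)))), -52) = Mul(Add(5, Add(169, Mul(-1, 36))), -52) = Mul(Add(5, Add(169, -36)), -52) = Mul(Add(5, 133), -52) = Mul(138, -52) = -7176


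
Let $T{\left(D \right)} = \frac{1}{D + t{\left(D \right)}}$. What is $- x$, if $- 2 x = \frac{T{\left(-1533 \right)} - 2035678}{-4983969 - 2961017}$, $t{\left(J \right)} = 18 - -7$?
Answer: $\frac{3069802425}{23962077776} \approx 0.12811$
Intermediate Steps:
$t{\left(J \right)} = 25$ ($t{\left(J \right)} = 18 + 7 = 25$)
$T{\left(D \right)} = \frac{1}{25 + D}$ ($T{\left(D \right)} = \frac{1}{D + 25} = \frac{1}{25 + D}$)
$x = - \frac{3069802425}{23962077776}$ ($x = - \frac{\left(\frac{1}{25 - 1533} - 2035678\right) \frac{1}{-4983969 - 2961017}}{2} = - \frac{\left(\frac{1}{-1508} - 2035678\right) \frac{1}{-7944986}}{2} = - \frac{\left(- \frac{1}{1508} - 2035678\right) \left(- \frac{1}{7944986}\right)}{2} = - \frac{\left(- \frac{3069802425}{1508}\right) \left(- \frac{1}{7944986}\right)}{2} = \left(- \frac{1}{2}\right) \frac{3069802425}{11981038888} = - \frac{3069802425}{23962077776} \approx -0.12811$)
$- x = \left(-1\right) \left(- \frac{3069802425}{23962077776}\right) = \frac{3069802425}{23962077776}$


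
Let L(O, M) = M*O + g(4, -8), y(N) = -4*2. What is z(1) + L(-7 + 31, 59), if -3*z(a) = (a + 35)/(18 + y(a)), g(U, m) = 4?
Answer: 7094/5 ≈ 1418.8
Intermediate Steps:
y(N) = -8
z(a) = -7/6 - a/30 (z(a) = -(a + 35)/(3*(18 - 8)) = -(35 + a)/(3*10) = -(7/2 + a/10)/3 = -7/6 - a/30)
L(O, M) = 4 + M*O (L(O, M) = M*O + 4 = 4 + M*O)
z(1) + L(-7 + 31, 59) = (-7/6 - 1/30*1) + (4 + 59*(-7 + 31)) = (-7/6 - 1/30) + (4 + 59*24) = -6/5 + (4 + 1416) = -6/5 + 1420 = 7094/5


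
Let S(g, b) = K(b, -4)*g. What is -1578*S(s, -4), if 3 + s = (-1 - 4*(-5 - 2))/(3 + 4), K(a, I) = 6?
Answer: -56808/7 ≈ -8115.4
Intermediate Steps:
s = 6/7 (s = -3 + (-1 - 4*(-5 - 2))/(3 + 4) = -3 + (-1 - 4*(-7))/7 = -3 + (-1 + 28)*(⅐) = -3 + 27*(⅐) = -3 + 27/7 = 6/7 ≈ 0.85714)
S(g, b) = 6*g
-1578*S(s, -4) = -9468*6/7 = -1578*36/7 = -56808/7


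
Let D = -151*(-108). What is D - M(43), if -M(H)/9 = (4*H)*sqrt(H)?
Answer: 16308 + 1548*sqrt(43) ≈ 26459.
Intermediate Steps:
M(H) = -36*H**(3/2) (M(H) = -9*4*H*sqrt(H) = -36*H**(3/2))
D = 16308
D - M(43) = 16308 - (-36)*43**(3/2) = 16308 - (-36)*43*sqrt(43) = 16308 - (-1548)*sqrt(43) = 16308 + 1548*sqrt(43)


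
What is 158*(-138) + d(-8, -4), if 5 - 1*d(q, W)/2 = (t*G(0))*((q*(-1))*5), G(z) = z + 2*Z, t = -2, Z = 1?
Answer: -21474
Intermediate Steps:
G(z) = 2 + z (G(z) = z + 2*1 = z + 2 = 2 + z)
d(q, W) = 10 - 40*q (d(q, W) = 10 - 2*(-2*(2 + 0))*(q*(-1))*5 = 10 - 2*(-2*2)*-q*5 = 10 - (-8)*(-5*q) = 10 - 40*q)
158*(-138) + d(-8, -4) = 158*(-138) + (10 - 40*(-8)) = -21804 + (10 + 320) = -21804 + 330 = -21474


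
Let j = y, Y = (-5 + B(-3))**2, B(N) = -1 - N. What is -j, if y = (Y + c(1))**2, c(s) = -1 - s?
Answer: -49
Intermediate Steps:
Y = 9 (Y = (-5 + (-1 - 1*(-3)))**2 = (-5 + (-1 + 3))**2 = (-5 + 2)**2 = (-3)**2 = 9)
y = 49 (y = (9 + (-1 - 1*1))**2 = (9 + (-1 - 1))**2 = (9 - 2)**2 = 7**2 = 49)
j = 49
-j = -1*49 = -49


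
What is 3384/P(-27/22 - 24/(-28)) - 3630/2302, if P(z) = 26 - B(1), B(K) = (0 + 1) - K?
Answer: 1923897/14963 ≈ 128.58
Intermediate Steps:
B(K) = 1 - K
P(z) = 26 (P(z) = 26 - (1 - 1*1) = 26 - (1 - 1) = 26 - 1*0 = 26 + 0 = 26)
3384/P(-27/22 - 24/(-28)) - 3630/2302 = 3384/26 - 3630/2302 = 3384*(1/26) - 3630*1/2302 = 1692/13 - 1815/1151 = 1923897/14963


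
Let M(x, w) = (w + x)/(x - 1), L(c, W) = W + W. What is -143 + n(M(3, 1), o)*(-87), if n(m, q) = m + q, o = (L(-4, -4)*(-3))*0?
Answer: -317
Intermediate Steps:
L(c, W) = 2*W
M(x, w) = (w + x)/(-1 + x)
o = 0 (o = ((2*(-4))*(-3))*0 = -8*(-3)*0 = 24*0 = 0)
-143 + n(M(3, 1), o)*(-87) = -143 + ((1 + 3)/(-1 + 3) + 0)*(-87) = -143 + (4/2 + 0)*(-87) = -143 + ((½)*4 + 0)*(-87) = -143 + (2 + 0)*(-87) = -143 + 2*(-87) = -143 - 174 = -317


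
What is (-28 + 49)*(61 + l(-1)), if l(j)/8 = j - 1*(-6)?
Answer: 2121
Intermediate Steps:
l(j) = 48 + 8*j (l(j) = 8*(j - 1*(-6)) = 8*(j + 6) = 8*(6 + j) = 48 + 8*j)
(-28 + 49)*(61 + l(-1)) = (-28 + 49)*(61 + (48 + 8*(-1))) = 21*(61 + (48 - 8)) = 21*(61 + 40) = 21*101 = 2121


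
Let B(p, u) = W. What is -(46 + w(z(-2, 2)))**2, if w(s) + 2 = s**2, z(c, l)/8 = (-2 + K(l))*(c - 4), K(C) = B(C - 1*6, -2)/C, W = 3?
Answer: -384400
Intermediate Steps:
B(p, u) = 3
K(C) = 3/C
z(c, l) = 8*(-4 + c)*(-2 + 3/l) (z(c, l) = 8*((-2 + 3/l)*(c - 4)) = 8*((-2 + 3/l)*(-4 + c)) = 8*((-4 + c)*(-2 + 3/l)) = 8*(-4 + c)*(-2 + 3/l))
w(s) = -2 + s**2
-(46 + w(z(-2, 2)))**2 = -(46 + (-2 + (8*(-12 + 3*(-2) + 2*2*(4 - 1*(-2)))/2)**2))**2 = -(46 + (-2 + (8*(1/2)*(-12 - 6 + 2*2*(4 + 2)))**2))**2 = -(46 + (-2 + (8*(1/2)*(-12 - 6 + 2*2*6))**2))**2 = -(46 + (-2 + (8*(1/2)*(-12 - 6 + 24))**2))**2 = -(46 + (-2 + (8*(1/2)*6)**2))**2 = -(46 + (-2 + 24**2))**2 = -(46 + (-2 + 576))**2 = -(46 + 574)**2 = -1*620**2 = -1*384400 = -384400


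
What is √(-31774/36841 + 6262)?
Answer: 2*√2124496757922/36841 ≈ 79.127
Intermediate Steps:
√(-31774/36841 + 6262) = √(230666568/36841) = 2*√2124496757922/36841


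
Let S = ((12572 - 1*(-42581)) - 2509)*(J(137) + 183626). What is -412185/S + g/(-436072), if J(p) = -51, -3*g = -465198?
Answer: -446058491342/1254242005835 ≈ -0.35564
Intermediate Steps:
g = 155066 (g = -1/3*(-465198) = 155066)
S = 9664122300 (S = ((12572 - 1*(-42581)) - 2509)*(-51 + 183626) = ((12572 + 42581) - 2509)*183575 = (55153 - 2509)*183575 = 52644*183575 = 9664122300)
-412185/S + g/(-436072) = -412185/9664122300 + 155066/(-436072) = -412185*1/9664122300 + 155066*(-1/436072) = -27479/644274820 - 77533/218036 = -446058491342/1254242005835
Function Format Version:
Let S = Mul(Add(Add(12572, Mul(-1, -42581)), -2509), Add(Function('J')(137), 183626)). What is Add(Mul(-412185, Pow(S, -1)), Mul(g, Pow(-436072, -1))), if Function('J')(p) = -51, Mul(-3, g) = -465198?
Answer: Rational(-446058491342, 1254242005835) ≈ -0.35564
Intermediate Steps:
g = 155066 (g = Mul(Rational(-1, 3), -465198) = 155066)
S = 9664122300 (S = Mul(Add(Add(12572, Mul(-1, -42581)), -2509), Add(-51, 183626)) = Mul(Add(Add(12572, 42581), -2509), 183575) = Mul(Add(55153, -2509), 183575) = Mul(52644, 183575) = 9664122300)
Add(Mul(-412185, Pow(S, -1)), Mul(g, Pow(-436072, -1))) = Add(Mul(-412185, Pow(9664122300, -1)), Mul(155066, Pow(-436072, -1))) = Add(Mul(-412185, Rational(1, 9664122300)), Mul(155066, Rational(-1, 436072))) = Add(Rational(-27479, 644274820), Rational(-77533, 218036)) = Rational(-446058491342, 1254242005835)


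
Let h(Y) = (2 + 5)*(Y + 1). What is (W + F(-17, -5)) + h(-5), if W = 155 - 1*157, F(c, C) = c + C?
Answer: -52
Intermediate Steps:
F(c, C) = C + c
W = -2 (W = 155 - 157 = -2)
h(Y) = 7 + 7*Y (h(Y) = 7*(1 + Y) = 7 + 7*Y)
(W + F(-17, -5)) + h(-5) = (-2 + (-5 - 17)) + (7 + 7*(-5)) = (-2 - 22) + (7 - 35) = -24 - 28 = -52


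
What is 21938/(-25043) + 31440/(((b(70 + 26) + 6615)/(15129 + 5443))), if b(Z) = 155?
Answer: 1619725517798/16954111 ≈ 95536.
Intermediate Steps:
21938/(-25043) + 31440/(((b(70 + 26) + 6615)/(15129 + 5443))) = 21938/(-25043) + 31440/(((155 + 6615)/(15129 + 5443))) = 21938*(-1/25043) + 31440/((6770/20572)) = -21938/25043 + 31440/((6770*(1/20572))) = -21938/25043 + 31440/(3385/10286) = -21938/25043 + 31440*(10286/3385) = -21938/25043 + 64678368/677 = 1619725517798/16954111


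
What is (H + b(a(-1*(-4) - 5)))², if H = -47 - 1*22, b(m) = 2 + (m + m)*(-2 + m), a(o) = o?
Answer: 3721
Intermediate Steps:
b(m) = 2 + 2*m*(-2 + m) (b(m) = 2 + (2*m)*(-2 + m) = 2 + 2*m*(-2 + m))
H = -69 (H = -47 - 22 = -69)
(H + b(a(-1*(-4) - 5)))² = (-69 + (2 - 4*(-1*(-4) - 5) + 2*(-1*(-4) - 5)²))² = (-69 + (2 - 4*(4 - 5) + 2*(4 - 5)²))² = (-69 + (2 - 4*(-1) + 2*(-1)²))² = (-69 + (2 + 4 + 2*1))² = (-69 + (2 + 4 + 2))² = (-69 + 8)² = (-61)² = 3721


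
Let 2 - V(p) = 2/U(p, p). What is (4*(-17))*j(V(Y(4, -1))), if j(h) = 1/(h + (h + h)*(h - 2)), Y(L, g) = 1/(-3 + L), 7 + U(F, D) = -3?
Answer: -1700/77 ≈ -22.078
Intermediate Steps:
U(F, D) = -10 (U(F, D) = -7 - 3 = -10)
V(p) = 11/5 (V(p) = 2 - 2/(-10) = 2 - 2*(-1)/10 = 2 - 1*(-⅕) = 2 + ⅕ = 11/5)
j(h) = 1/(h + 2*h*(-2 + h)) (j(h) = 1/(h + (2*h)*(-2 + h)) = 1/(h + 2*h*(-2 + h)))
(4*(-17))*j(V(Y(4, -1))) = (4*(-17))*(1/((11/5)*(-3 + 2*(11/5)))) = -340/(11*(-3 + 22/5)) = -340/(11*7/5) = -340*5/(11*7) = -68*25/77 = -1700/77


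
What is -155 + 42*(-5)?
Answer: -365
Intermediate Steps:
-155 + 42*(-5) = -155 - 210 = -365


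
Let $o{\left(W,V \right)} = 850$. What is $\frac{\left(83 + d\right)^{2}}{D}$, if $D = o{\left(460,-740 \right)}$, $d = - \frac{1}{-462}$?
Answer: $\frac{1470492409}{181427400} \approx 8.1051$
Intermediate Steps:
$d = \frac{1}{462}$ ($d = \left(-1\right) \left(- \frac{1}{462}\right) = \frac{1}{462} \approx 0.0021645$)
$D = 850$
$\frac{\left(83 + d\right)^{2}}{D} = \frac{\left(83 + \frac{1}{462}\right)^{2}}{850} = \left(\frac{38347}{462}\right)^{2} \cdot \frac{1}{850} = \frac{1470492409}{213444} \cdot \frac{1}{850} = \frac{1470492409}{181427400}$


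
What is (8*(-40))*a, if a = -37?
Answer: 11840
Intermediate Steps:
(8*(-40))*a = (8*(-40))*(-37) = -320*(-37) = 11840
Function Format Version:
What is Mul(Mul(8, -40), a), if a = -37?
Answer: 11840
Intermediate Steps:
Mul(Mul(8, -40), a) = Mul(Mul(8, -40), -37) = Mul(-320, -37) = 11840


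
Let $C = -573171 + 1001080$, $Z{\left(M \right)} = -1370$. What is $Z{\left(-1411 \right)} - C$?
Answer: $-429279$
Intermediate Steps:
$C = 427909$
$Z{\left(-1411 \right)} - C = -1370 - 427909 = -429279$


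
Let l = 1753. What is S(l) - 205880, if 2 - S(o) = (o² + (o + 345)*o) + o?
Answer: -6958434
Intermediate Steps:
S(o) = 2 - o - o² - o*(345 + o) (S(o) = 2 - ((o² + (o + 345)*o) + o) = 2 - ((o² + (345 + o)*o) + o) = 2 - ((o² + o*(345 + o)) + o) = 2 - (o + o² + o*(345 + o)) = 2 + (-o - o² - o*(345 + o)) = 2 - o - o² - o*(345 + o))
S(l) - 205880 = (2 - 346*1753 - 2*1753²) - 205880 = (2 - 606538 - 2*3073009) - 205880 = (2 - 606538 - 6146018) - 205880 = -6752554 - 205880 = -6958434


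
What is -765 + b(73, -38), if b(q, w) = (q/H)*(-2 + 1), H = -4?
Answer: -2987/4 ≈ -746.75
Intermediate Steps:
b(q, w) = q/4 (b(q, w) = (q/(-4))*(-2 + 1) = (q*(-¼))*(-1) = -q/4*(-1) = q/4)
-765 + b(73, -38) = -765 + (¼)*73 = -765 + 73/4 = -2987/4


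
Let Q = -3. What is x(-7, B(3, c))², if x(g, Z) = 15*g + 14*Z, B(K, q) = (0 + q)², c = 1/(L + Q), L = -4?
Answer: 537289/49 ≈ 10965.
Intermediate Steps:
c = -⅐ (c = 1/(-4 - 3) = 1/(-7) = -⅐ ≈ -0.14286)
B(K, q) = q²
x(g, Z) = 14*Z + 15*g
x(-7, B(3, c))² = (14*(-⅐)² + 15*(-7))² = (14*(1/49) - 105)² = (2/7 - 105)² = (-733/7)² = 537289/49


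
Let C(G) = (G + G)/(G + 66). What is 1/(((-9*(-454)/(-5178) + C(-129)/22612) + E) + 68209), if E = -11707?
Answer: 204898638/11577021194279 ≈ 1.7699e-5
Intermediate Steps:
C(G) = 2*G/(66 + G) (C(G) = (2*G)/(66 + G) = 2*G/(66 + G))
1/(((-9*(-454)/(-5178) + C(-129)/22612) + E) + 68209) = 1/(((-9*(-454)/(-5178) + (2*(-129)/(66 - 129))/22612) - 11707) + 68209) = 1/(((4086*(-1/5178) + (2*(-129)/(-63))*(1/22612)) - 11707) + 68209) = 1/(((-681/863 + (2*(-129)*(-1/63))*(1/22612)) - 11707) + 68209) = 1/(((-681/863 + (86/21)*(1/22612)) - 11707) + 68209) = 1/(((-681/863 + 43/237426) - 11707) + 68209) = 1/((-161649997/204898638 - 11707) + 68209) = 1/(-2398910005063/204898638 + 68209) = 1/(11577021194279/204898638) = 204898638/11577021194279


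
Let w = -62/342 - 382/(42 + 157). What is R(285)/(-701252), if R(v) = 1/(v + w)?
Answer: -1791/355304974792 ≈ -5.0407e-9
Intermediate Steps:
w = -71491/34029 (w = -62*1/342 - 382/199 = -31/171 - 382*1/199 = -31/171 - 382/199 = -71491/34029 ≈ -2.1009)
R(v) = 1/(-71491/34029 + v) (R(v) = 1/(v - 71491/34029) = 1/(-71491/34029 + v))
R(285)/(-701252) = (34029/(-71491 + 34029*285))/(-701252) = (34029/(-71491 + 9698265))*(-1/701252) = (34029/9626774)*(-1/701252) = -1791/355304974792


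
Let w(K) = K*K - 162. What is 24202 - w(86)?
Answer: 16968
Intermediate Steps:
w(K) = -162 + K**2 (w(K) = K**2 - 162 = -162 + K**2)
24202 - w(86) = 24202 - (-162 + 86**2) = 24202 - (-162 + 7396) = 24202 - 1*7234 = 24202 - 7234 = 16968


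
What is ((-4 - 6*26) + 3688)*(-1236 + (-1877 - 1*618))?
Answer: -13162968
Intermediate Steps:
((-4 - 6*26) + 3688)*(-1236 + (-1877 - 1*618)) = ((-4 - 156) + 3688)*(-1236 + (-1877 - 618)) = (-160 + 3688)*(-1236 - 2495) = 3528*(-3731) = -13162968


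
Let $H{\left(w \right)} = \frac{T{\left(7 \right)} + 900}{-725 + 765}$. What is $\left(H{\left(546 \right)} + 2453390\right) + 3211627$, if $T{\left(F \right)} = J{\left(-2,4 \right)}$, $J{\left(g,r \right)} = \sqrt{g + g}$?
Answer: $\frac{11330079}{2} + \frac{i}{20} \approx 5.665 \cdot 10^{6} + 0.05 i$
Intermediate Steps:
$J{\left(g,r \right)} = \sqrt{2} \sqrt{g}$ ($J{\left(g,r \right)} = \sqrt{2 g} = \sqrt{2} \sqrt{g}$)
$T{\left(F \right)} = 2 i$ ($T{\left(F \right)} = \sqrt{2} \sqrt{-2} = \sqrt{2} i \sqrt{2} = 2 i$)
$H{\left(w \right)} = \frac{45}{2} + \frac{i}{20}$ ($H{\left(w \right)} = \frac{2 i + 900}{-725 + 765} = \frac{900 + 2 i}{40} = \left(900 + 2 i\right) \frac{1}{40} = \frac{45}{2} + \frac{i}{20}$)
$\left(H{\left(546 \right)} + 2453390\right) + 3211627 = \left(\left(\frac{45}{2} + \frac{i}{20}\right) + 2453390\right) + 3211627 = \left(\frac{4906825}{2} + \frac{i}{20}\right) + 3211627 = \frac{11330079}{2} + \frac{i}{20}$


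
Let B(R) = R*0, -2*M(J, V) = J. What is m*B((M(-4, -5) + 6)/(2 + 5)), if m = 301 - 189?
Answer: 0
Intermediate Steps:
M(J, V) = -J/2
B(R) = 0
m = 112
m*B((M(-4, -5) + 6)/(2 + 5)) = 112*0 = 0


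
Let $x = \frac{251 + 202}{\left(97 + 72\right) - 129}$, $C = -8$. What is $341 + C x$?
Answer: $\frac{1252}{5} \approx 250.4$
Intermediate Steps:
$x = \frac{453}{40}$ ($x = \frac{453}{169 - 129} = \frac{453}{40} \approx 11.325$)
$341 + C x = 341 - \frac{453}{5} = \frac{1252}{5}$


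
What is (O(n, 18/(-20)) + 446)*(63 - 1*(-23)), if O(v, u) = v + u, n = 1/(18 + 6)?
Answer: 2296931/60 ≈ 38282.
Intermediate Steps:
n = 1/24 ≈ 0.041667
O(v, u) = u + v
(O(n, 18/(-20)) + 446)*(63 - 1*(-23)) = ((18/(-20) + 1/24) + 446)*(63 - 1*(-23)) = ((18*(-1/20) + 1/24) + 446)*(63 + 23) = ((-9/10 + 1/24) + 446)*86 = (-103/120 + 446)*86 = (53417/120)*86 = 2296931/60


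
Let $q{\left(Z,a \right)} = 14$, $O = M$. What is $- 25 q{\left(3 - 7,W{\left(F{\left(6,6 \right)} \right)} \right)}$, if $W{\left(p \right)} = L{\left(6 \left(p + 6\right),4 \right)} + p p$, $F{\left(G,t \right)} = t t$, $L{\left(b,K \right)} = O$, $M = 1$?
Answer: $-350$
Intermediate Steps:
$O = 1$
$L{\left(b,K \right)} = 1$
$F{\left(G,t \right)} = t^{2}$
$W{\left(p \right)} = 1 + p^{2}$ ($W{\left(p \right)} = 1 + p p = 1 + p^{2}$)
$- 25 q{\left(3 - 7,W{\left(F{\left(6,6 \right)} \right)} \right)} = \left(-25\right) 14 = -350$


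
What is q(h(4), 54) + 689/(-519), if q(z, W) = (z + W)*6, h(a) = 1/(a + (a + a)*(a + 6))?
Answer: 2345057/7266 ≈ 322.74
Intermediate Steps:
h(a) = 1/(a + 2*a*(6 + a)) (h(a) = 1/(a + (2*a)*(6 + a)) = 1/(a + 2*a*(6 + a)))
q(z, W) = 6*W + 6*z (q(z, W) = (W + z)*6 = 6*W + 6*z)
q(h(4), 54) + 689/(-519) = (6*54 + 6*(1/(4*(13 + 2*4)))) + 689/(-519) = (324 + 6*(1/(4*(13 + 8)))) + 689*(-1/519) = (324 + 6*((¼)/21)) - 689/519 = (324 + 6*((¼)*(1/21))) - 689/519 = (324 + 6*(1/84)) - 689/519 = (324 + 1/14) - 689/519 = 4537/14 - 689/519 = 2345057/7266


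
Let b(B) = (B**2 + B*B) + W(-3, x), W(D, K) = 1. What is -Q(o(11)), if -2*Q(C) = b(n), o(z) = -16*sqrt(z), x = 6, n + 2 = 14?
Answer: 289/2 ≈ 144.50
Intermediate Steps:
n = 12 (n = -2 + 14 = 12)
b(B) = 1 + 2*B**2 (b(B) = (B**2 + B*B) + 1 = (B**2 + B**2) + 1 = 2*B**2 + 1 = 1 + 2*B**2)
Q(C) = -289/2 (Q(C) = -(1 + 2*12**2)/2 = -(1 + 2*144)/2 = -(1 + 288)/2 = -1/2*289 = -289/2)
-Q(o(11)) = -1*(-289/2) = 289/2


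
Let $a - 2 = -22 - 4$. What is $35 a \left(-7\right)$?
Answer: $5880$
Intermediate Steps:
$a = -24$ ($a = 2 - 26 = -24$)
$35 a \left(-7\right) = 35 \left(-24\right) \left(-7\right) = \left(-840\right) \left(-7\right) = 5880$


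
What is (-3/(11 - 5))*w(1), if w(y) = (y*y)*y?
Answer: -1/2 ≈ -0.50000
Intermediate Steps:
w(y) = y**3 (w(y) = y**2*y = y**3)
(-3/(11 - 5))*w(1) = -3/(11 - 5)*1**3 = -3/6*1 = -3*1/6*1 = -1/2*1 = -1/2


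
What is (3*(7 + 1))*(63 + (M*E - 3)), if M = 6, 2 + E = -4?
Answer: 576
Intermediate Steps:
E = -6 (E = -2 - 4 = -6)
(3*(7 + 1))*(63 + (M*E - 3)) = (3*(7 + 1))*(63 + (6*(-6) - 3)) = (3*8)*(63 + (-36 - 3)) = 24*(63 - 39) = 24*24 = 576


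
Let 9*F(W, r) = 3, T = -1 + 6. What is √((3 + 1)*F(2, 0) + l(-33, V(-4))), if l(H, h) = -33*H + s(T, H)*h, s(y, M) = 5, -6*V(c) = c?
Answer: √9843/3 ≈ 33.071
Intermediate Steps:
T = 5
F(W, r) = ⅓ (F(W, r) = (⅑)*3 = ⅓)
V(c) = -c/6
l(H, h) = -33*H + 5*h
√((3 + 1)*F(2, 0) + l(-33, V(-4))) = √((3 + 1)*(⅓) + (-33*(-33) + 5*(-⅙*(-4)))) = √(4*(⅓) + (1089 + 5*(⅔))) = √(4/3 + (1089 + 10/3)) = √(4/3 + 3277/3) = √(3281/3) = √9843/3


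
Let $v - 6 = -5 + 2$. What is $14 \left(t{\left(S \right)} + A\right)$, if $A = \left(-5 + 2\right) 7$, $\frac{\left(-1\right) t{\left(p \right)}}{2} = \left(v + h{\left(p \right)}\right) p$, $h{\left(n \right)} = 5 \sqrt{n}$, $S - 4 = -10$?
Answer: $210 + 840 i \sqrt{6} \approx 210.0 + 2057.6 i$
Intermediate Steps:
$S = -6$ ($S = 4 - 10 = -6$)
$v = 3$ ($v = 6 + \left(-5 + 2\right) = 6 - 3 = 3$)
$t{\left(p \right)} = - 2 p \left(3 + 5 \sqrt{p}\right)$ ($t{\left(p \right)} = - 2 \left(3 + 5 \sqrt{p}\right) p = - 2 p \left(3 + 5 \sqrt{p}\right)$)
$A = -21$ ($A = \left(-3\right) 7 = -21$)
$14 \left(t{\left(S \right)} + A\right) = 14 \left(\left(- 10 \left(-6\right)^{\frac{3}{2}} - -36\right) - 21\right) = 14 \left(\left(- 10 \left(- 6 i \sqrt{6}\right) + 36\right) - 21\right) = 14 \left(\left(60 i \sqrt{6} + 36\right) - 21\right) = 14 \left(\left(36 + 60 i \sqrt{6}\right) - 21\right) = 14 \left(15 + 60 i \sqrt{6}\right) = 210 + 840 i \sqrt{6}$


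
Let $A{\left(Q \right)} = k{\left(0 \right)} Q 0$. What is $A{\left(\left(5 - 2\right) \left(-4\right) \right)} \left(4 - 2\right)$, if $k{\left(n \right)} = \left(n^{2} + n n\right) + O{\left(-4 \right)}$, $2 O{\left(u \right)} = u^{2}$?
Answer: $0$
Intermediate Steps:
$O{\left(u \right)} = \frac{u^{2}}{2}$
$k{\left(n \right)} = 8 + 2 n^{2}$ ($k{\left(n \right)} = \left(n^{2} + n n\right) + \frac{\left(-4\right)^{2}}{2} = \left(n^{2} + n^{2}\right) + \frac{1}{2} \cdot 16 = 2 n^{2} + 8 = 8 + 2 n^{2}$)
$A{\left(Q \right)} = 0$ ($A{\left(Q \right)} = \left(8 + 2 \cdot 0^{2}\right) Q 0 = \left(8 + 2 \cdot 0\right) Q 0 = \left(8 + 0\right) Q 0 = 8 Q 0 = 0$)
$A{\left(\left(5 - 2\right) \left(-4\right) \right)} \left(4 - 2\right) = 0 \left(4 - 2\right) = 0 \cdot 2 = 0$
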